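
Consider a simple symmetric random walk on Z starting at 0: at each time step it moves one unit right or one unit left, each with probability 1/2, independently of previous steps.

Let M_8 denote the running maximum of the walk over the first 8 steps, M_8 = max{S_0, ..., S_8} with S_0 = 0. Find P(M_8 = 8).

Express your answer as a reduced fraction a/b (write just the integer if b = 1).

Answer: 1/256

Derivation:
Let M_8 = max(S_0,...,S_8). Use the reflection principle: for j ≥ 1, #{paths with M_8 ≥ j} = #{S_8 ≥ j} + #{S_8 ≥ j+1}.
By reflection, #{M_8 ≥ 8} = #{S_8 ≥ 8} + #{S_8 ≥ 9} = 1 + 0 = 1.
#{M_8 ≥ 9} = #{S_8 ≥ 9} + #{S_8 ≥ 10} = 0 + 0 = 0.
#{M_8 = 8} = 1 - 0 = 1.
P(M_8 = 8) = 1/256 = 1/256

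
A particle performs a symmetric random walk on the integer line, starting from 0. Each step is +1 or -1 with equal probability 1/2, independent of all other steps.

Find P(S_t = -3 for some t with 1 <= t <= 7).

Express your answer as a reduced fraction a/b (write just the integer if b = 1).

Count via complement. Let g(t,s) = #length-t paths at position s with S_1..S_t all ≠ -3.
g(t,s) = g(t-1,s-1) + g(t-1,s+1) for s ≠ -3; g(t,-3) = 0.
t=0: g(0,0)=1
t=1: g(1,-1)=1 g(1,1)=1
t=2: g(2,-2)=1 g(2,0)=2 g(2,2)=1
t=3: g(3,-1)=3 g(3,1)=3 g(3,3)=1
t=4: g(4,-2)=3 g(4,0)=6 g(4,2)=4 g(4,4)=1
t=5: g(5,-1)=9 g(5,1)=10 g(5,3)=5 g(5,5)=1
t=6: g(6,-2)=9 g(6,0)=19 g(6,2)=15 g(6,4)=6 g(6,6)=1
t=7: g(7,-1)=28 g(7,1)=34 g(7,3)=21 g(7,5)=7 g(7,7)=1
Paths never hitting -3: Σ_s g(7,s) = 91
Paths hitting -3: 2^7 - 91 = 37
P = 37/128 = 37/128

Answer: 37/128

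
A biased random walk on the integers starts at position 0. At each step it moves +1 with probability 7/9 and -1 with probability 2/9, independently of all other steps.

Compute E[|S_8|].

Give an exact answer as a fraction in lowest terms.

Answer: 194569960/43046721

Derivation:
S_8 takes values m ≡ 0 (mod 2) with |m| ≤ 8; P(S_8=m) = C(8,(8+m)/2) · (7/9)^((8+m)/2) · (2/9)^((8-m)/2).
Distribution: P(S=-8)=256/43046721, P(S=-6)=7168/43046721, P(S=-4)=87808/43046721, P(S=-2)=614656/43046721, P(S=0)=2689120/43046721, P(S=2)=7529536/43046721, P(S=4)=13176688/43046721, P(S=6)=13176688/43046721, P(S=8)=5764801/43046721
E[|S_8|] = Σ_m |m|·P(S_8=m) = 194569960/43046721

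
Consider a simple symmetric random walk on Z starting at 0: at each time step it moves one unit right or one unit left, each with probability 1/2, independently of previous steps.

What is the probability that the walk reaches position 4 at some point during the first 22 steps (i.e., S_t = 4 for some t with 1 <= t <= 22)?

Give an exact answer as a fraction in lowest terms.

Answer: 106135/262144

Derivation:
Count via complement. Let g(t,s) = #length-t paths at position s with S_1..S_t all ≠ 4.
g(t,s) = g(t-1,s-1) + g(t-1,s+1) for s ≠ 4; g(t,4) = 0.
t=0: g(0,0)=1
t=1: g(1,-1)=1 g(1,1)=1
t=2: g(2,-2)=1 g(2,0)=2 g(2,2)=1
t=3: g(3,-3)=1 g(3,-1)=3 g(3,1)=3 g(3,3)=1
t=4: g(4,-4)=1 g(4,-2)=4 g(4,0)=6 g(4,2)=4
t=5: g(5,-5)=1 g(5,-3)=5 g(5,-1)=10 g(5,1)=10 g(5,3)=4
t=6: g(6,-6)=1 g(6,-4)=6 g(6,-2)=15 g(6,0)=20 g(6,2)=14
t=7: g(7,-7)=1 g(7,-5)=7 g(7,-3)=21 g(7,-1)=35 g(7,1)=34 g(7,3)=14
t=8: g(8,-8)=1 g(8,-6)=8 g(8,-4)=28 g(8,-2)=56 g(8,0)=69 g(8,2)=48
t=9: g(9,-9)=1 g(9,-7)=9 g(9,-5)=36 g(9,-3)=84 g(9,-1)=125 g(9,1)=117 g(9,3)=48
t=10: g(10,-10)=1 g(10,-8)=10 g(10,-6)=45 g(10,-4)=120 g(10,-2)=209 g(10,0)=242 g(10,2)=165
t=11: g(11,-11)=1 g(11,-9)=11 g(11,-7)=55 g(11,-5)=165 g(11,-3)=329 g(11,-1)=451 g(11,1)=407 g(11,3)=165
t=12: g(12,-12)=1 g(12,-10)=12 g(12,-8)=66 g(12,-6)=220 g(12,-4)=494 g(12,-2)=780 g(12,0)=858 g(12,2)=572
t=13: g(13,-13)=1 g(13,-11)=13 g(13,-9)=78 g(13,-7)=286 g(13,-5)=714 g(13,-3)=1274 g(13,-1)=1638 g(13,1)=1430 g(13,3)=572
t=14: g(14,-14)=1 g(14,-12)=14 g(14,-10)=91 g(14,-8)=364 g(14,-6)=1000 g(14,-4)=1988 g(14,-2)=2912 g(14,0)=3068 g(14,2)=2002
t=15: g(15,-15)=1 g(15,-13)=15 g(15,-11)=105 g(15,-9)=455 g(15,-7)=1364 g(15,-5)=2988 g(15,-3)=4900 g(15,-1)=5980 g(15,1)=5070 g(15,3)=2002
t=16: g(16,-16)=1 g(16,-14)=16 g(16,-12)=120 g(16,-10)=560 g(16,-8)=1819 g(16,-6)=4352 g(16,-4)=7888 g(16,-2)=10880 g(16,0)=11050 g(16,2)=7072
t=17: g(17,-17)=1 g(17,-15)=17 g(17,-13)=136 g(17,-11)=680 g(17,-9)=2379 g(17,-7)=6171 g(17,-5)=12240 g(17,-3)=18768 g(17,-1)=21930 g(17,1)=18122 g(17,3)=7072
t=18: g(18,-18)=1 g(18,-16)=18 g(18,-14)=153 g(18,-12)=816 g(18,-10)=3059 g(18,-8)=8550 g(18,-6)=18411 g(18,-4)=31008 g(18,-2)=40698 g(18,0)=40052 g(18,2)=25194
t=19: g(19,-19)=1 g(19,-17)=19 g(19,-15)=171 g(19,-13)=969 g(19,-11)=3875 g(19,-9)=11609 g(19,-7)=26961 g(19,-5)=49419 g(19,-3)=71706 g(19,-1)=80750 g(19,1)=65246 g(19,3)=25194
t=20: g(20,-20)=1 g(20,-18)=20 g(20,-16)=190 g(20,-14)=1140 g(20,-12)=4844 g(20,-10)=15484 g(20,-8)=38570 g(20,-6)=76380 g(20,-4)=121125 g(20,-2)=152456 g(20,0)=145996 g(20,2)=90440
t=21: g(21,-21)=1 g(21,-19)=21 g(21,-17)=210 g(21,-15)=1330 g(21,-13)=5984 g(21,-11)=20328 g(21,-9)=54054 g(21,-7)=114950 g(21,-5)=197505 g(21,-3)=273581 g(21,-1)=298452 g(21,1)=236436 g(21,3)=90440
t=22: g(22,-22)=1 g(22,-20)=22 g(22,-18)=231 g(22,-16)=1540 g(22,-14)=7314 g(22,-12)=26312 g(22,-10)=74382 g(22,-8)=169004 g(22,-6)=312455 g(22,-4)=471086 g(22,-2)=572033 g(22,0)=534888 g(22,2)=326876
Paths never hitting 4: Σ_s g(22,s) = 2496144
Paths hitting 4: 2^22 - 2496144 = 1698160
P = 1698160/4194304 = 106135/262144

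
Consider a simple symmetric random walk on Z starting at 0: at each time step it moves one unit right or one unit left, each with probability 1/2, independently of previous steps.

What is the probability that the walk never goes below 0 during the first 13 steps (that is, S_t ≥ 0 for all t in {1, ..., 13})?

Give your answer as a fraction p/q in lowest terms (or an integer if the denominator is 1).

Answer: 429/2048

Derivation:
Let f(t,s) = #length-t paths at position s with S_1..S_t all ≥ 0.
f(t,s) = f(t-1,s-1) + f(t-1,s+1) for s ≥ 0; f(t,s) = 0 for s < 0.
t=0: f(0,0)=1
t=1: f(1,1)=1
t=2: f(2,0)=1 f(2,2)=1
t=3: f(3,1)=2 f(3,3)=1
t=4: f(4,0)=2 f(4,2)=3 f(4,4)=1
t=5: f(5,1)=5 f(5,3)=4 f(5,5)=1
t=6: f(6,0)=5 f(6,2)=9 f(6,4)=5 f(6,6)=1
t=7: f(7,1)=14 f(7,3)=14 f(7,5)=6 f(7,7)=1
t=8: f(8,0)=14 f(8,2)=28 f(8,4)=20 f(8,6)=7 f(8,8)=1
t=9: f(9,1)=42 f(9,3)=48 f(9,5)=27 f(9,7)=8 f(9,9)=1
t=10: f(10,0)=42 f(10,2)=90 f(10,4)=75 f(10,6)=35 f(10,8)=9 f(10,10)=1
t=11: f(11,1)=132 f(11,3)=165 f(11,5)=110 f(11,7)=44 f(11,9)=10 f(11,11)=1
t=12: f(12,0)=132 f(12,2)=297 f(12,4)=275 f(12,6)=154 f(12,8)=54 f(12,10)=11 f(12,12)=1
t=13: f(13,1)=429 f(13,3)=572 f(13,5)=429 f(13,7)=208 f(13,9)=65 f(13,11)=12 f(13,13)=1
Σ_s f(13,s) = 1716
P = 1716/8192 = 429/2048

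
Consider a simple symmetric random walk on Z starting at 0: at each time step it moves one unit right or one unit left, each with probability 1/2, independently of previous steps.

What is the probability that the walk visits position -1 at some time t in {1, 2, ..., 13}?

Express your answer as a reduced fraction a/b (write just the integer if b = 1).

Count via complement. Let g(t,s) = #length-t paths at position s with S_1..S_t all ≠ -1.
g(t,s) = g(t-1,s-1) + g(t-1,s+1) for s ≠ -1; g(t,-1) = 0.
t=0: g(0,0)=1
t=1: g(1,1)=1
t=2: g(2,0)=1 g(2,2)=1
t=3: g(3,1)=2 g(3,3)=1
t=4: g(4,0)=2 g(4,2)=3 g(4,4)=1
t=5: g(5,1)=5 g(5,3)=4 g(5,5)=1
t=6: g(6,0)=5 g(6,2)=9 g(6,4)=5 g(6,6)=1
t=7: g(7,1)=14 g(7,3)=14 g(7,5)=6 g(7,7)=1
t=8: g(8,0)=14 g(8,2)=28 g(8,4)=20 g(8,6)=7 g(8,8)=1
t=9: g(9,1)=42 g(9,3)=48 g(9,5)=27 g(9,7)=8 g(9,9)=1
t=10: g(10,0)=42 g(10,2)=90 g(10,4)=75 g(10,6)=35 g(10,8)=9 g(10,10)=1
t=11: g(11,1)=132 g(11,3)=165 g(11,5)=110 g(11,7)=44 g(11,9)=10 g(11,11)=1
t=12: g(12,0)=132 g(12,2)=297 g(12,4)=275 g(12,6)=154 g(12,8)=54 g(12,10)=11 g(12,12)=1
t=13: g(13,1)=429 g(13,3)=572 g(13,5)=429 g(13,7)=208 g(13,9)=65 g(13,11)=12 g(13,13)=1
Paths never hitting -1: Σ_s g(13,s) = 1716
Paths hitting -1: 2^13 - 1716 = 6476
P = 6476/8192 = 1619/2048

Answer: 1619/2048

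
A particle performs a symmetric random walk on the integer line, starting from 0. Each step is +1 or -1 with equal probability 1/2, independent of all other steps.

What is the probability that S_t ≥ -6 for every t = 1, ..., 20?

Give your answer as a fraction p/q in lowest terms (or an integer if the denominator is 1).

Answer: 115957/131072

Derivation:
Let f(t,s) = #length-t paths at position s with S_1..S_t all ≥ -6.
f(t,s) = f(t-1,s-1) + f(t-1,s+1) for s ≥ -6; f(t,s) = 0 for s < -6.
t=0: f(0,0)=1
t=1: f(1,-1)=1 f(1,1)=1
t=2: f(2,-2)=1 f(2,0)=2 f(2,2)=1
t=3: f(3,-3)=1 f(3,-1)=3 f(3,1)=3 f(3,3)=1
t=4: f(4,-4)=1 f(4,-2)=4 f(4,0)=6 f(4,2)=4 f(4,4)=1
t=5: f(5,-5)=1 f(5,-3)=5 f(5,-1)=10 f(5,1)=10 f(5,3)=5 f(5,5)=1
t=6: f(6,-6)=1 f(6,-4)=6 f(6,-2)=15 f(6,0)=20 f(6,2)=15 f(6,4)=6 f(6,6)=1
t=7: f(7,-5)=7 f(7,-3)=21 f(7,-1)=35 f(7,1)=35 f(7,3)=21 f(7,5)=7 f(7,7)=1
t=8: f(8,-6)=7 f(8,-4)=28 f(8,-2)=56 f(8,0)=70 f(8,2)=56 f(8,4)=28 f(8,6)=8 f(8,8)=1
t=9: f(9,-5)=35 f(9,-3)=84 f(9,-1)=126 f(9,1)=126 f(9,3)=84 f(9,5)=36 f(9,7)=9 f(9,9)=1
t=10: f(10,-6)=35 f(10,-4)=119 f(10,-2)=210 f(10,0)=252 f(10,2)=210 f(10,4)=120 f(10,6)=45 f(10,8)=10 f(10,10)=1
t=11: f(11,-5)=154 f(11,-3)=329 f(11,-1)=462 f(11,1)=462 f(11,3)=330 f(11,5)=165 f(11,7)=55 f(11,9)=11 f(11,11)=1
t=12: f(12,-6)=154 f(12,-4)=483 f(12,-2)=791 f(12,0)=924 f(12,2)=792 f(12,4)=495 f(12,6)=220 f(12,8)=66 f(12,10)=12 f(12,12)=1
t=13: f(13,-5)=637 f(13,-3)=1274 f(13,-1)=1715 f(13,1)=1716 f(13,3)=1287 f(13,5)=715 f(13,7)=286 f(13,9)=78 f(13,11)=13 f(13,13)=1
t=14: f(14,-6)=637 f(14,-4)=1911 f(14,-2)=2989 f(14,0)=3431 f(14,2)=3003 f(14,4)=2002 f(14,6)=1001 f(14,8)=364 f(14,10)=91 f(14,12)=14 f(14,14)=1
t=15: f(15,-5)=2548 f(15,-3)=4900 f(15,-1)=6420 f(15,1)=6434 f(15,3)=5005 f(15,5)=3003 f(15,7)=1365 f(15,9)=455 f(15,11)=105 f(15,13)=15 f(15,15)=1
t=16: f(16,-6)=2548 f(16,-4)=7448 f(16,-2)=11320 f(16,0)=12854 f(16,2)=11439 f(16,4)=8008 f(16,6)=4368 f(16,8)=1820 f(16,10)=560 f(16,12)=120 f(16,14)=16 f(16,16)=1
t=17: f(17,-5)=9996 f(17,-3)=18768 f(17,-1)=24174 f(17,1)=24293 f(17,3)=19447 f(17,5)=12376 f(17,7)=6188 f(17,9)=2380 f(17,11)=680 f(17,13)=136 f(17,15)=17 f(17,17)=1
t=18: f(18,-6)=9996 f(18,-4)=28764 f(18,-2)=42942 f(18,0)=48467 f(18,2)=43740 f(18,4)=31823 f(18,6)=18564 f(18,8)=8568 f(18,10)=3060 f(18,12)=816 f(18,14)=153 f(18,16)=18 f(18,18)=1
t=19: f(19,-5)=38760 f(19,-3)=71706 f(19,-1)=91409 f(19,1)=92207 f(19,3)=75563 f(19,5)=50387 f(19,7)=27132 f(19,9)=11628 f(19,11)=3876 f(19,13)=969 f(19,15)=171 f(19,17)=19 f(19,19)=1
t=20: f(20,-6)=38760 f(20,-4)=110466 f(20,-2)=163115 f(20,0)=183616 f(20,2)=167770 f(20,4)=125950 f(20,6)=77519 f(20,8)=38760 f(20,10)=15504 f(20,12)=4845 f(20,14)=1140 f(20,16)=190 f(20,18)=20 f(20,20)=1
Σ_s f(20,s) = 927656
P = 927656/1048576 = 115957/131072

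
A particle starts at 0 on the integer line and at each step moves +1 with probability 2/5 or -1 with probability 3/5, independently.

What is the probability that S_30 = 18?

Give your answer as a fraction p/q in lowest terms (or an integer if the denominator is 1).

Answer: 290488754110464/37252902984619140625

Derivation:
To reach position 18 after 30 steps: need 24 steps of +1 and 6 steps of -1.
Number of such sequences: C(30,24) = 593775
Each has probability (2/5)^24 · (3/5)^6 = 12230590464/931322574615478515625
P = 593775 · 12230590464/931322574615478515625 = 290488754110464/37252902984619140625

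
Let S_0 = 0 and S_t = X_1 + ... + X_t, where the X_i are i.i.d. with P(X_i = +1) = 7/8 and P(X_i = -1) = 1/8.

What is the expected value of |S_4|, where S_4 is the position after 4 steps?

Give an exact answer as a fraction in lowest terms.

S_4 takes values m ≡ 0 (mod 2) with |m| ≤ 4; P(S_4=m) = C(4,(4+m)/2) · (7/8)^((4+m)/2) · (1/8)^((4-m)/2).
Distribution: P(S=-4)=1/4096, P(S=-2)=7/1024, P(S=0)=147/2048, P(S=2)=343/1024, P(S=4)=2401/4096
E[|S_4|] = Σ_m |m|·P(S_4=m) = 1551/512

Answer: 1551/512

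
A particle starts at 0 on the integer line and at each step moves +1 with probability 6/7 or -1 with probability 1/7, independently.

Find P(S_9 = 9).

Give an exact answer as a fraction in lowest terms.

To reach position 9 after 9 steps: need 9 steps of +1 and 0 steps of -1.
Number of such sequences: C(9,9) = 1
Each has probability (6/7)^9 · (1/7)^0 = 10077696/40353607
P = 1 · 10077696/40353607 = 10077696/40353607

Answer: 10077696/40353607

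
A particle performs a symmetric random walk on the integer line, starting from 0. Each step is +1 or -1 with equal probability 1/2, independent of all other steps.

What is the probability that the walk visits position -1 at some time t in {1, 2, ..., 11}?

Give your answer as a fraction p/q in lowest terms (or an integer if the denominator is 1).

Answer: 793/1024

Derivation:
Count via complement. Let g(t,s) = #length-t paths at position s with S_1..S_t all ≠ -1.
g(t,s) = g(t-1,s-1) + g(t-1,s+1) for s ≠ -1; g(t,-1) = 0.
t=0: g(0,0)=1
t=1: g(1,1)=1
t=2: g(2,0)=1 g(2,2)=1
t=3: g(3,1)=2 g(3,3)=1
t=4: g(4,0)=2 g(4,2)=3 g(4,4)=1
t=5: g(5,1)=5 g(5,3)=4 g(5,5)=1
t=6: g(6,0)=5 g(6,2)=9 g(6,4)=5 g(6,6)=1
t=7: g(7,1)=14 g(7,3)=14 g(7,5)=6 g(7,7)=1
t=8: g(8,0)=14 g(8,2)=28 g(8,4)=20 g(8,6)=7 g(8,8)=1
t=9: g(9,1)=42 g(9,3)=48 g(9,5)=27 g(9,7)=8 g(9,9)=1
t=10: g(10,0)=42 g(10,2)=90 g(10,4)=75 g(10,6)=35 g(10,8)=9 g(10,10)=1
t=11: g(11,1)=132 g(11,3)=165 g(11,5)=110 g(11,7)=44 g(11,9)=10 g(11,11)=1
Paths never hitting -1: Σ_s g(11,s) = 462
Paths hitting -1: 2^11 - 462 = 1586
P = 1586/2048 = 793/1024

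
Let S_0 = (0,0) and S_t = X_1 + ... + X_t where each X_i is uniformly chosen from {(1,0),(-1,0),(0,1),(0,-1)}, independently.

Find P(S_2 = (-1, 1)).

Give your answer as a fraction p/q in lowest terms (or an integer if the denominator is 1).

Answer: 1/8

Derivation:
Let h be the number of horizontal steps (so 2-h are vertical). To end at (-1,1) need (h-1)/2 right-steps and ((2-h)+1)/2 up-steps.
Sum over h with 1 ≤ h ≤ 1, h ≡ 1 (mod 2), 2-h ≡ 1 (mod 2):
h=1: C(2,1)·C(1,0)·C(1,1) = 2·1·1 = 2
Total favorable: 2
Total paths: 4^2 = 16
P = 2/16 = 1/8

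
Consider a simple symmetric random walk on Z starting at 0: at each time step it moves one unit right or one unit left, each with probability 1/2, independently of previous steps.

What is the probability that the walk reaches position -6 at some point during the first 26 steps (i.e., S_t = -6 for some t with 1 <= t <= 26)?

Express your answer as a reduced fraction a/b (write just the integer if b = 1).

Answer: 16628809/67108864

Derivation:
Count via complement. Let g(t,s) = #length-t paths at position s with S_1..S_t all ≠ -6.
g(t,s) = g(t-1,s-1) + g(t-1,s+1) for s ≠ -6; g(t,-6) = 0.
t=0: g(0,0)=1
t=1: g(1,-1)=1 g(1,1)=1
t=2: g(2,-2)=1 g(2,0)=2 g(2,2)=1
t=3: g(3,-3)=1 g(3,-1)=3 g(3,1)=3 g(3,3)=1
t=4: g(4,-4)=1 g(4,-2)=4 g(4,0)=6 g(4,2)=4 g(4,4)=1
t=5: g(5,-5)=1 g(5,-3)=5 g(5,-1)=10 g(5,1)=10 g(5,3)=5 g(5,5)=1
t=6: g(6,-4)=6 g(6,-2)=15 g(6,0)=20 g(6,2)=15 g(6,4)=6 g(6,6)=1
t=7: g(7,-5)=6 g(7,-3)=21 g(7,-1)=35 g(7,1)=35 g(7,3)=21 g(7,5)=7 g(7,7)=1
t=8: g(8,-4)=27 g(8,-2)=56 g(8,0)=70 g(8,2)=56 g(8,4)=28 g(8,6)=8 g(8,8)=1
t=9: g(9,-5)=27 g(9,-3)=83 g(9,-1)=126 g(9,1)=126 g(9,3)=84 g(9,5)=36 g(9,7)=9 g(9,9)=1
t=10: g(10,-4)=110 g(10,-2)=209 g(10,0)=252 g(10,2)=210 g(10,4)=120 g(10,6)=45 g(10,8)=10 g(10,10)=1
t=11: g(11,-5)=110 g(11,-3)=319 g(11,-1)=461 g(11,1)=462 g(11,3)=330 g(11,5)=165 g(11,7)=55 g(11,9)=11 g(11,11)=1
t=12: g(12,-4)=429 g(12,-2)=780 g(12,0)=923 g(12,2)=792 g(12,4)=495 g(12,6)=220 g(12,8)=66 g(12,10)=12 g(12,12)=1
t=13: g(13,-5)=429 g(13,-3)=1209 g(13,-1)=1703 g(13,1)=1715 g(13,3)=1287 g(13,5)=715 g(13,7)=286 g(13,9)=78 g(13,11)=13 g(13,13)=1
t=14: g(14,-4)=1638 g(14,-2)=2912 g(14,0)=3418 g(14,2)=3002 g(14,4)=2002 g(14,6)=1001 g(14,8)=364 g(14,10)=91 g(14,12)=14 g(14,14)=1
t=15: g(15,-5)=1638 g(15,-3)=4550 g(15,-1)=6330 g(15,1)=6420 g(15,3)=5004 g(15,5)=3003 g(15,7)=1365 g(15,9)=455 g(15,11)=105 g(15,13)=15 g(15,15)=1
t=16: g(16,-4)=6188 g(16,-2)=10880 g(16,0)=12750 g(16,2)=11424 g(16,4)=8007 g(16,6)=4368 g(16,8)=1820 g(16,10)=560 g(16,12)=120 g(16,14)=16 g(16,16)=1
t=17: g(17,-5)=6188 g(17,-3)=17068 g(17,-1)=23630 g(17,1)=24174 g(17,3)=19431 g(17,5)=12375 g(17,7)=6188 g(17,9)=2380 g(17,11)=680 g(17,13)=136 g(17,15)=17 g(17,17)=1
t=18: g(18,-4)=23256 g(18,-2)=40698 g(18,0)=47804 g(18,2)=43605 g(18,4)=31806 g(18,6)=18563 g(18,8)=8568 g(18,10)=3060 g(18,12)=816 g(18,14)=153 g(18,16)=18 g(18,18)=1
t=19: g(19,-5)=23256 g(19,-3)=63954 g(19,-1)=88502 g(19,1)=91409 g(19,3)=75411 g(19,5)=50369 g(19,7)=27131 g(19,9)=11628 g(19,11)=3876 g(19,13)=969 g(19,15)=171 g(19,17)=19 g(19,19)=1
t=20: g(20,-4)=87210 g(20,-2)=152456 g(20,0)=179911 g(20,2)=166820 g(20,4)=125780 g(20,6)=77500 g(20,8)=38759 g(20,10)=15504 g(20,12)=4845 g(20,14)=1140 g(20,16)=190 g(20,18)=20 g(20,20)=1
t=21: g(21,-5)=87210 g(21,-3)=239666 g(21,-1)=332367 g(21,1)=346731 g(21,3)=292600 g(21,5)=203280 g(21,7)=116259 g(21,9)=54263 g(21,11)=20349 g(21,13)=5985 g(21,15)=1330 g(21,17)=210 g(21,19)=21 g(21,21)=1
t=22: g(22,-4)=326876 g(22,-2)=572033 g(22,0)=679098 g(22,2)=639331 g(22,4)=495880 g(22,6)=319539 g(22,8)=170522 g(22,10)=74612 g(22,12)=26334 g(22,14)=7315 g(22,16)=1540 g(22,18)=231 g(22,20)=22 g(22,22)=1
t=23: g(23,-5)=326876 g(23,-3)=898909 g(23,-1)=1251131 g(23,1)=1318429 g(23,3)=1135211 g(23,5)=815419 g(23,7)=490061 g(23,9)=245134 g(23,11)=100946 g(23,13)=33649 g(23,15)=8855 g(23,17)=1771 g(23,19)=253 g(23,21)=23 g(23,23)=1
t=24: g(24,-4)=1225785 g(24,-2)=2150040 g(24,0)=2569560 g(24,2)=2453640 g(24,4)=1950630 g(24,6)=1305480 g(24,8)=735195 g(24,10)=346080 g(24,12)=134595 g(24,14)=42504 g(24,16)=10626 g(24,18)=2024 g(24,20)=276 g(24,22)=24 g(24,24)=1
t=25: g(25,-5)=1225785 g(25,-3)=3375825 g(25,-1)=4719600 g(25,1)=5023200 g(25,3)=4404270 g(25,5)=3256110 g(25,7)=2040675 g(25,9)=1081275 g(25,11)=480675 g(25,13)=177099 g(25,15)=53130 g(25,17)=12650 g(25,19)=2300 g(25,21)=300 g(25,23)=25 g(25,25)=1
t=26: g(26,-4)=4601610 g(26,-2)=8095425 g(26,0)=9742800 g(26,2)=9427470 g(26,4)=7660380 g(26,6)=5296785 g(26,8)=3121950 g(26,10)=1561950 g(26,12)=657774 g(26,14)=230229 g(26,16)=65780 g(26,18)=14950 g(26,20)=2600 g(26,22)=325 g(26,24)=26 g(26,26)=1
Paths never hitting -6: Σ_s g(26,s) = 50480055
Paths hitting -6: 2^26 - 50480055 = 16628809
P = 16628809/67108864 = 16628809/67108864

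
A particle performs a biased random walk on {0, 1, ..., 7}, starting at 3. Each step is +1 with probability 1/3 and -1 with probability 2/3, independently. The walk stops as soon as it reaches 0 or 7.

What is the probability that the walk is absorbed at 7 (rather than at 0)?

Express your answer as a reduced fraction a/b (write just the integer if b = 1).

Biased walk: p = 1/3, q = 2/3, r = q/p = 2
Gambler's ruin: P(hit 7 before 0 | start at 3) = (1 - r^a)/(1 - r^N)
r^3 = 8; r^7 = 128
P = (1 - 8) / (1 - 128) = -7 / -127 = 7/127

Answer: 7/127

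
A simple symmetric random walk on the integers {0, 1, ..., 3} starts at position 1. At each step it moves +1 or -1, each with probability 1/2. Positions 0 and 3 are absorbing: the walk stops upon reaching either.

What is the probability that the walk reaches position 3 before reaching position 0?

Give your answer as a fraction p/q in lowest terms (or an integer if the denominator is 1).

Answer: 1/3

Derivation:
Symmetric walk (p = 1/2): the harmonic-function argument gives P(hit 3 before 0 | start at 1) = a/N.
P = 1/3 = 1/3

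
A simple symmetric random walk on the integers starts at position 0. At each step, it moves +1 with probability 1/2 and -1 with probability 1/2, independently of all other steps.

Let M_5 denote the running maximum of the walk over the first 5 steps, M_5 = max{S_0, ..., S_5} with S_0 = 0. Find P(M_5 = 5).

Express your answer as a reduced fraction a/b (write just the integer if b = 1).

Let M_5 = max(S_0,...,S_5). Use the reflection principle: for j ≥ 1, #{paths with M_5 ≥ j} = #{S_5 ≥ j} + #{S_5 ≥ j+1}.
By reflection, #{M_5 ≥ 5} = #{S_5 ≥ 5} + #{S_5 ≥ 6} = 1 + 0 = 1.
#{M_5 ≥ 6} = #{S_5 ≥ 6} + #{S_5 ≥ 7} = 0 + 0 = 0.
#{M_5 = 5} = 1 - 0 = 1.
P(M_5 = 5) = 1/32 = 1/32

Answer: 1/32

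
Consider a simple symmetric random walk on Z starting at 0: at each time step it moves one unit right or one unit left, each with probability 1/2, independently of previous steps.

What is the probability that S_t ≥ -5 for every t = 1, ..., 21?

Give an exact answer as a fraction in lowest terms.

Let f(t,s) = #length-t paths at position s with S_1..S_t all ≥ -5.
f(t,s) = f(t-1,s-1) + f(t-1,s+1) for s ≥ -5; f(t,s) = 0 for s < -5.
t=0: f(0,0)=1
t=1: f(1,-1)=1 f(1,1)=1
t=2: f(2,-2)=1 f(2,0)=2 f(2,2)=1
t=3: f(3,-3)=1 f(3,-1)=3 f(3,1)=3 f(3,3)=1
t=4: f(4,-4)=1 f(4,-2)=4 f(4,0)=6 f(4,2)=4 f(4,4)=1
t=5: f(5,-5)=1 f(5,-3)=5 f(5,-1)=10 f(5,1)=10 f(5,3)=5 f(5,5)=1
t=6: f(6,-4)=6 f(6,-2)=15 f(6,0)=20 f(6,2)=15 f(6,4)=6 f(6,6)=1
t=7: f(7,-5)=6 f(7,-3)=21 f(7,-1)=35 f(7,1)=35 f(7,3)=21 f(7,5)=7 f(7,7)=1
t=8: f(8,-4)=27 f(8,-2)=56 f(8,0)=70 f(8,2)=56 f(8,4)=28 f(8,6)=8 f(8,8)=1
t=9: f(9,-5)=27 f(9,-3)=83 f(9,-1)=126 f(9,1)=126 f(9,3)=84 f(9,5)=36 f(9,7)=9 f(9,9)=1
t=10: f(10,-4)=110 f(10,-2)=209 f(10,0)=252 f(10,2)=210 f(10,4)=120 f(10,6)=45 f(10,8)=10 f(10,10)=1
t=11: f(11,-5)=110 f(11,-3)=319 f(11,-1)=461 f(11,1)=462 f(11,3)=330 f(11,5)=165 f(11,7)=55 f(11,9)=11 f(11,11)=1
t=12: f(12,-4)=429 f(12,-2)=780 f(12,0)=923 f(12,2)=792 f(12,4)=495 f(12,6)=220 f(12,8)=66 f(12,10)=12 f(12,12)=1
t=13: f(13,-5)=429 f(13,-3)=1209 f(13,-1)=1703 f(13,1)=1715 f(13,3)=1287 f(13,5)=715 f(13,7)=286 f(13,9)=78 f(13,11)=13 f(13,13)=1
t=14: f(14,-4)=1638 f(14,-2)=2912 f(14,0)=3418 f(14,2)=3002 f(14,4)=2002 f(14,6)=1001 f(14,8)=364 f(14,10)=91 f(14,12)=14 f(14,14)=1
t=15: f(15,-5)=1638 f(15,-3)=4550 f(15,-1)=6330 f(15,1)=6420 f(15,3)=5004 f(15,5)=3003 f(15,7)=1365 f(15,9)=455 f(15,11)=105 f(15,13)=15 f(15,15)=1
t=16: f(16,-4)=6188 f(16,-2)=10880 f(16,0)=12750 f(16,2)=11424 f(16,4)=8007 f(16,6)=4368 f(16,8)=1820 f(16,10)=560 f(16,12)=120 f(16,14)=16 f(16,16)=1
t=17: f(17,-5)=6188 f(17,-3)=17068 f(17,-1)=23630 f(17,1)=24174 f(17,3)=19431 f(17,5)=12375 f(17,7)=6188 f(17,9)=2380 f(17,11)=680 f(17,13)=136 f(17,15)=17 f(17,17)=1
t=18: f(18,-4)=23256 f(18,-2)=40698 f(18,0)=47804 f(18,2)=43605 f(18,4)=31806 f(18,6)=18563 f(18,8)=8568 f(18,10)=3060 f(18,12)=816 f(18,14)=153 f(18,16)=18 f(18,18)=1
t=19: f(19,-5)=23256 f(19,-3)=63954 f(19,-1)=88502 f(19,1)=91409 f(19,3)=75411 f(19,5)=50369 f(19,7)=27131 f(19,9)=11628 f(19,11)=3876 f(19,13)=969 f(19,15)=171 f(19,17)=19 f(19,19)=1
t=20: f(20,-4)=87210 f(20,-2)=152456 f(20,0)=179911 f(20,2)=166820 f(20,4)=125780 f(20,6)=77500 f(20,8)=38759 f(20,10)=15504 f(20,12)=4845 f(20,14)=1140 f(20,16)=190 f(20,18)=20 f(20,20)=1
t=21: f(21,-5)=87210 f(21,-3)=239666 f(21,-1)=332367 f(21,1)=346731 f(21,3)=292600 f(21,5)=203280 f(21,7)=116259 f(21,9)=54263 f(21,11)=20349 f(21,13)=5985 f(21,15)=1330 f(21,17)=210 f(21,19)=21 f(21,21)=1
Σ_s f(21,s) = 1700272
P = 1700272/2097152 = 106267/131072

Answer: 106267/131072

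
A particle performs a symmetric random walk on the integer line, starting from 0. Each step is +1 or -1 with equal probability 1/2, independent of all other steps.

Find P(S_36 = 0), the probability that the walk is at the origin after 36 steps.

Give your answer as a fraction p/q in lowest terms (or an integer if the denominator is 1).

To return to 0 after 36 steps: need exactly 18 steps of +1 and 18 of -1.
Favorable paths: C(36,18) = 9075135300
Total paths: 2^36 = 68719476736
P = 9075135300/68719476736 = 2268783825/17179869184

Answer: 2268783825/17179869184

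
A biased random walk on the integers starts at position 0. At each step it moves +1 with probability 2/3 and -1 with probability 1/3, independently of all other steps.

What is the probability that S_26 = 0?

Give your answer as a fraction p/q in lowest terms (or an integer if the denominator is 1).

To be at 0 after 26 steps: need exactly 13 steps of +1 and 13 of -1.
Number of such sequences: C(26,13) = 10400600
Each has probability (2/3)^13 · (1/3)^13 = 8192/2541865828329
P = 10400600 · 8192/2541865828329 = 85201715200/2541865828329

Answer: 85201715200/2541865828329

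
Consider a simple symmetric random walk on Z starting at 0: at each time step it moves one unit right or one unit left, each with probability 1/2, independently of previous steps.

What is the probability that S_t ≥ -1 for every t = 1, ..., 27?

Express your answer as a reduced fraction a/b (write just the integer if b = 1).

Let f(t,s) = #length-t paths at position s with S_1..S_t all ≥ -1.
f(t,s) = f(t-1,s-1) + f(t-1,s+1) for s ≥ -1; f(t,s) = 0 for s < -1.
t=0: f(0,0)=1
t=1: f(1,-1)=1 f(1,1)=1
t=2: f(2,0)=2 f(2,2)=1
t=3: f(3,-1)=2 f(3,1)=3 f(3,3)=1
t=4: f(4,0)=5 f(4,2)=4 f(4,4)=1
t=5: f(5,-1)=5 f(5,1)=9 f(5,3)=5 f(5,5)=1
t=6: f(6,0)=14 f(6,2)=14 f(6,4)=6 f(6,6)=1
t=7: f(7,-1)=14 f(7,1)=28 f(7,3)=20 f(7,5)=7 f(7,7)=1
t=8: f(8,0)=42 f(8,2)=48 f(8,4)=27 f(8,6)=8 f(8,8)=1
t=9: f(9,-1)=42 f(9,1)=90 f(9,3)=75 f(9,5)=35 f(9,7)=9 f(9,9)=1
t=10: f(10,0)=132 f(10,2)=165 f(10,4)=110 f(10,6)=44 f(10,8)=10 f(10,10)=1
t=11: f(11,-1)=132 f(11,1)=297 f(11,3)=275 f(11,5)=154 f(11,7)=54 f(11,9)=11 f(11,11)=1
t=12: f(12,0)=429 f(12,2)=572 f(12,4)=429 f(12,6)=208 f(12,8)=65 f(12,10)=12 f(12,12)=1
t=13: f(13,-1)=429 f(13,1)=1001 f(13,3)=1001 f(13,5)=637 f(13,7)=273 f(13,9)=77 f(13,11)=13 f(13,13)=1
t=14: f(14,0)=1430 f(14,2)=2002 f(14,4)=1638 f(14,6)=910 f(14,8)=350 f(14,10)=90 f(14,12)=14 f(14,14)=1
t=15: f(15,-1)=1430 f(15,1)=3432 f(15,3)=3640 f(15,5)=2548 f(15,7)=1260 f(15,9)=440 f(15,11)=104 f(15,13)=15 f(15,15)=1
t=16: f(16,0)=4862 f(16,2)=7072 f(16,4)=6188 f(16,6)=3808 f(16,8)=1700 f(16,10)=544 f(16,12)=119 f(16,14)=16 f(16,16)=1
t=17: f(17,-1)=4862 f(17,1)=11934 f(17,3)=13260 f(17,5)=9996 f(17,7)=5508 f(17,9)=2244 f(17,11)=663 f(17,13)=135 f(17,15)=17 f(17,17)=1
t=18: f(18,0)=16796 f(18,2)=25194 f(18,4)=23256 f(18,6)=15504 f(18,8)=7752 f(18,10)=2907 f(18,12)=798 f(18,14)=152 f(18,16)=18 f(18,18)=1
t=19: f(19,-1)=16796 f(19,1)=41990 f(19,3)=48450 f(19,5)=38760 f(19,7)=23256 f(19,9)=10659 f(19,11)=3705 f(19,13)=950 f(19,15)=170 f(19,17)=19 f(19,19)=1
t=20: f(20,0)=58786 f(20,2)=90440 f(20,4)=87210 f(20,6)=62016 f(20,8)=33915 f(20,10)=14364 f(20,12)=4655 f(20,14)=1120 f(20,16)=189 f(20,18)=20 f(20,20)=1
t=21: f(21,-1)=58786 f(21,1)=149226 f(21,3)=177650 f(21,5)=149226 f(21,7)=95931 f(21,9)=48279 f(21,11)=19019 f(21,13)=5775 f(21,15)=1309 f(21,17)=209 f(21,19)=21 f(21,21)=1
t=22: f(22,0)=208012 f(22,2)=326876 f(22,4)=326876 f(22,6)=245157 f(22,8)=144210 f(22,10)=67298 f(22,12)=24794 f(22,14)=7084 f(22,16)=1518 f(22,18)=230 f(22,20)=22 f(22,22)=1
t=23: f(23,-1)=208012 f(23,1)=534888 f(23,3)=653752 f(23,5)=572033 f(23,7)=389367 f(23,9)=211508 f(23,11)=92092 f(23,13)=31878 f(23,15)=8602 f(23,17)=1748 f(23,19)=252 f(23,21)=23 f(23,23)=1
t=24: f(24,0)=742900 f(24,2)=1188640 f(24,4)=1225785 f(24,6)=961400 f(24,8)=600875 f(24,10)=303600 f(24,12)=123970 f(24,14)=40480 f(24,16)=10350 f(24,18)=2000 f(24,20)=275 f(24,22)=24 f(24,24)=1
t=25: f(25,-1)=742900 f(25,1)=1931540 f(25,3)=2414425 f(25,5)=2187185 f(25,7)=1562275 f(25,9)=904475 f(25,11)=427570 f(25,13)=164450 f(25,15)=50830 f(25,17)=12350 f(25,19)=2275 f(25,21)=299 f(25,23)=25 f(25,25)=1
t=26: f(26,0)=2674440 f(26,2)=4345965 f(26,4)=4601610 f(26,6)=3749460 f(26,8)=2466750 f(26,10)=1332045 f(26,12)=592020 f(26,14)=215280 f(26,16)=63180 f(26,18)=14625 f(26,20)=2574 f(26,22)=324 f(26,24)=26 f(26,26)=1
t=27: f(27,-1)=2674440 f(27,1)=7020405 f(27,3)=8947575 f(27,5)=8351070 f(27,7)=6216210 f(27,9)=3798795 f(27,11)=1924065 f(27,13)=807300 f(27,15)=278460 f(27,17)=77805 f(27,19)=17199 f(27,21)=2898 f(27,23)=350 f(27,25)=27 f(27,27)=1
Σ_s f(27,s) = 40116600
P = 40116600/134217728 = 5014575/16777216

Answer: 5014575/16777216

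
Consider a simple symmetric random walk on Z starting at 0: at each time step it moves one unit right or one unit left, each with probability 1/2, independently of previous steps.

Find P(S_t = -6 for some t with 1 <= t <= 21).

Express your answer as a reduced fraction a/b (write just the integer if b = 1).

Count via complement. Let g(t,s) = #length-t paths at position s with S_1..S_t all ≠ -6.
g(t,s) = g(t-1,s-1) + g(t-1,s+1) for s ≠ -6; g(t,-6) = 0.
t=0: g(0,0)=1
t=1: g(1,-1)=1 g(1,1)=1
t=2: g(2,-2)=1 g(2,0)=2 g(2,2)=1
t=3: g(3,-3)=1 g(3,-1)=3 g(3,1)=3 g(3,3)=1
t=4: g(4,-4)=1 g(4,-2)=4 g(4,0)=6 g(4,2)=4 g(4,4)=1
t=5: g(5,-5)=1 g(5,-3)=5 g(5,-1)=10 g(5,1)=10 g(5,3)=5 g(5,5)=1
t=6: g(6,-4)=6 g(6,-2)=15 g(6,0)=20 g(6,2)=15 g(6,4)=6 g(6,6)=1
t=7: g(7,-5)=6 g(7,-3)=21 g(7,-1)=35 g(7,1)=35 g(7,3)=21 g(7,5)=7 g(7,7)=1
t=8: g(8,-4)=27 g(8,-2)=56 g(8,0)=70 g(8,2)=56 g(8,4)=28 g(8,6)=8 g(8,8)=1
t=9: g(9,-5)=27 g(9,-3)=83 g(9,-1)=126 g(9,1)=126 g(9,3)=84 g(9,5)=36 g(9,7)=9 g(9,9)=1
t=10: g(10,-4)=110 g(10,-2)=209 g(10,0)=252 g(10,2)=210 g(10,4)=120 g(10,6)=45 g(10,8)=10 g(10,10)=1
t=11: g(11,-5)=110 g(11,-3)=319 g(11,-1)=461 g(11,1)=462 g(11,3)=330 g(11,5)=165 g(11,7)=55 g(11,9)=11 g(11,11)=1
t=12: g(12,-4)=429 g(12,-2)=780 g(12,0)=923 g(12,2)=792 g(12,4)=495 g(12,6)=220 g(12,8)=66 g(12,10)=12 g(12,12)=1
t=13: g(13,-5)=429 g(13,-3)=1209 g(13,-1)=1703 g(13,1)=1715 g(13,3)=1287 g(13,5)=715 g(13,7)=286 g(13,9)=78 g(13,11)=13 g(13,13)=1
t=14: g(14,-4)=1638 g(14,-2)=2912 g(14,0)=3418 g(14,2)=3002 g(14,4)=2002 g(14,6)=1001 g(14,8)=364 g(14,10)=91 g(14,12)=14 g(14,14)=1
t=15: g(15,-5)=1638 g(15,-3)=4550 g(15,-1)=6330 g(15,1)=6420 g(15,3)=5004 g(15,5)=3003 g(15,7)=1365 g(15,9)=455 g(15,11)=105 g(15,13)=15 g(15,15)=1
t=16: g(16,-4)=6188 g(16,-2)=10880 g(16,0)=12750 g(16,2)=11424 g(16,4)=8007 g(16,6)=4368 g(16,8)=1820 g(16,10)=560 g(16,12)=120 g(16,14)=16 g(16,16)=1
t=17: g(17,-5)=6188 g(17,-3)=17068 g(17,-1)=23630 g(17,1)=24174 g(17,3)=19431 g(17,5)=12375 g(17,7)=6188 g(17,9)=2380 g(17,11)=680 g(17,13)=136 g(17,15)=17 g(17,17)=1
t=18: g(18,-4)=23256 g(18,-2)=40698 g(18,0)=47804 g(18,2)=43605 g(18,4)=31806 g(18,6)=18563 g(18,8)=8568 g(18,10)=3060 g(18,12)=816 g(18,14)=153 g(18,16)=18 g(18,18)=1
t=19: g(19,-5)=23256 g(19,-3)=63954 g(19,-1)=88502 g(19,1)=91409 g(19,3)=75411 g(19,5)=50369 g(19,7)=27131 g(19,9)=11628 g(19,11)=3876 g(19,13)=969 g(19,15)=171 g(19,17)=19 g(19,19)=1
t=20: g(20,-4)=87210 g(20,-2)=152456 g(20,0)=179911 g(20,2)=166820 g(20,4)=125780 g(20,6)=77500 g(20,8)=38759 g(20,10)=15504 g(20,12)=4845 g(20,14)=1140 g(20,16)=190 g(20,18)=20 g(20,20)=1
t=21: g(21,-5)=87210 g(21,-3)=239666 g(21,-1)=332367 g(21,1)=346731 g(21,3)=292600 g(21,5)=203280 g(21,7)=116259 g(21,9)=54263 g(21,11)=20349 g(21,13)=5985 g(21,15)=1330 g(21,17)=210 g(21,19)=21 g(21,21)=1
Paths never hitting -6: Σ_s g(21,s) = 1700272
Paths hitting -6: 2^21 - 1700272 = 396880
P = 396880/2097152 = 24805/131072

Answer: 24805/131072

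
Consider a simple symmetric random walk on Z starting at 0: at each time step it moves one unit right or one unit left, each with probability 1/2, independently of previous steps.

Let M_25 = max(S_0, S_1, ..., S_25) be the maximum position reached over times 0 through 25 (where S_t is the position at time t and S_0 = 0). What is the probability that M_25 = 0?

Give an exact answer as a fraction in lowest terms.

Let M_25 = max(S_0,...,S_25). Use the reflection principle: for j ≥ 1, #{paths with M_25 ≥ j} = #{S_25 ≥ j} + #{S_25 ≥ j+1}.
P(M_25 ≥ 0) = 1 since S_0 = 0, so #{M_25 ≥ 0} = 33554432.
#{M_25 ≥ 1} = #{S_25 ≥ 1} + #{S_25 ≥ 2} = 16777216 + 11576916 = 28354132.
#{M_25 = 0} = 33554432 - 28354132 = 5200300.
P(M_25 = 0) = 5200300/33554432 = 1300075/8388608

Answer: 1300075/8388608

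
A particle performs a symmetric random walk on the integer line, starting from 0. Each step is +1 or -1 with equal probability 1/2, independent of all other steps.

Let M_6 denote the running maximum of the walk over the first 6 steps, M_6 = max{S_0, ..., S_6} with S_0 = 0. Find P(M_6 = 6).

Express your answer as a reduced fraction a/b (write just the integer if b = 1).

Answer: 1/64

Derivation:
Let M_6 = max(S_0,...,S_6). Use the reflection principle: for j ≥ 1, #{paths with M_6 ≥ j} = #{S_6 ≥ j} + #{S_6 ≥ j+1}.
By reflection, #{M_6 ≥ 6} = #{S_6 ≥ 6} + #{S_6 ≥ 7} = 1 + 0 = 1.
#{M_6 ≥ 7} = #{S_6 ≥ 7} + #{S_6 ≥ 8} = 0 + 0 = 0.
#{M_6 = 6} = 1 - 0 = 1.
P(M_6 = 6) = 1/64 = 1/64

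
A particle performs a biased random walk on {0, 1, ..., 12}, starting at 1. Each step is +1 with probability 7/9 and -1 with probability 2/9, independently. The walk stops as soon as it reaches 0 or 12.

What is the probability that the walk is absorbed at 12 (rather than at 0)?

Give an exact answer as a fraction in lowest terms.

Biased walk: p = 7/9, q = 2/9, r = q/p = 2/7
Gambler's ruin: P(hit 12 before 0 | start at 1) = (1 - r^a)/(1 - r^N)
r^1 = 2/7; r^12 = 4096/13841287201
P = (1 - 2/7) / (1 - 4096/13841287201) = 5/7 / 13841283105/13841287201 = 1977326743/2768256621

Answer: 1977326743/2768256621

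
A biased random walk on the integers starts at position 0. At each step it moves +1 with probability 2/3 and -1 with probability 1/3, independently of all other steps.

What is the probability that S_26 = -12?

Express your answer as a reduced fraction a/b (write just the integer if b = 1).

Answer: 84198400/2541865828329

Derivation:
To reach position -12 after 26 steps: need 7 steps of +1 and 19 steps of -1.
Number of such sequences: C(26,7) = 657800
Each has probability (2/3)^7 · (1/3)^19 = 128/2541865828329
P = 657800 · 128/2541865828329 = 84198400/2541865828329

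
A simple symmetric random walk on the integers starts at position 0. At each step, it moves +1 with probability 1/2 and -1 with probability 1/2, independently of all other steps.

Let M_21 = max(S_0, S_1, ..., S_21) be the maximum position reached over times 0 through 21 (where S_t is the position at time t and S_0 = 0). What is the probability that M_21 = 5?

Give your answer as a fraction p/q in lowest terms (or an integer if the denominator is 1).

Let M_21 = max(S_0,...,S_21). Use the reflection principle: for j ≥ 1, #{paths with M_21 ≥ j} = #{S_21 ≥ j} + #{S_21 ≥ j+1}.
By reflection, #{M_21 ≥ 5} = #{S_21 ≥ 5} + #{S_21 ≥ 6} = 401930 + 198440 = 600370.
#{M_21 ≥ 6} = #{S_21 ≥ 6} + #{S_21 ≥ 7} = 198440 + 198440 = 396880.
#{M_21 = 5} = 600370 - 396880 = 203490.
P(M_21 = 5) = 203490/2097152 = 101745/1048576

Answer: 101745/1048576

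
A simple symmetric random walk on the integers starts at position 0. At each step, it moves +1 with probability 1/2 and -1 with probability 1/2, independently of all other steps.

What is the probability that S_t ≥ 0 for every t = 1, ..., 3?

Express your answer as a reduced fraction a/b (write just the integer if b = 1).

Answer: 3/8

Derivation:
Let f(t,s) = #length-t paths at position s with S_1..S_t all ≥ 0.
f(t,s) = f(t-1,s-1) + f(t-1,s+1) for s ≥ 0; f(t,s) = 0 for s < 0.
t=0: f(0,0)=1
t=1: f(1,1)=1
t=2: f(2,0)=1 f(2,2)=1
t=3: f(3,1)=2 f(3,3)=1
Σ_s f(3,s) = 3
P = 3/8 = 3/8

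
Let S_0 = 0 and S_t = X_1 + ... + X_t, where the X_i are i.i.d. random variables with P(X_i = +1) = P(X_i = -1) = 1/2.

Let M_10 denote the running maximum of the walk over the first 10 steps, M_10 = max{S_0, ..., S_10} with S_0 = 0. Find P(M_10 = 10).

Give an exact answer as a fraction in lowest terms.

Let M_10 = max(S_0,...,S_10). Use the reflection principle: for j ≥ 1, #{paths with M_10 ≥ j} = #{S_10 ≥ j} + #{S_10 ≥ j+1}.
By reflection, #{M_10 ≥ 10} = #{S_10 ≥ 10} + #{S_10 ≥ 11} = 1 + 0 = 1.
#{M_10 ≥ 11} = #{S_10 ≥ 11} + #{S_10 ≥ 12} = 0 + 0 = 0.
#{M_10 = 10} = 1 - 0 = 1.
P(M_10 = 10) = 1/1024 = 1/1024

Answer: 1/1024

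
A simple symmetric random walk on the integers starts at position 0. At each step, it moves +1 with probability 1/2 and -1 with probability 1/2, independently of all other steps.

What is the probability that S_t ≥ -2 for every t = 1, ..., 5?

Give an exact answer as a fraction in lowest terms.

Let f(t,s) = #length-t paths at position s with S_1..S_t all ≥ -2.
f(t,s) = f(t-1,s-1) + f(t-1,s+1) for s ≥ -2; f(t,s) = 0 for s < -2.
t=0: f(0,0)=1
t=1: f(1,-1)=1 f(1,1)=1
t=2: f(2,-2)=1 f(2,0)=2 f(2,2)=1
t=3: f(3,-1)=3 f(3,1)=3 f(3,3)=1
t=4: f(4,-2)=3 f(4,0)=6 f(4,2)=4 f(4,4)=1
t=5: f(5,-1)=9 f(5,1)=10 f(5,3)=5 f(5,5)=1
Σ_s f(5,s) = 25
P = 25/32 = 25/32

Answer: 25/32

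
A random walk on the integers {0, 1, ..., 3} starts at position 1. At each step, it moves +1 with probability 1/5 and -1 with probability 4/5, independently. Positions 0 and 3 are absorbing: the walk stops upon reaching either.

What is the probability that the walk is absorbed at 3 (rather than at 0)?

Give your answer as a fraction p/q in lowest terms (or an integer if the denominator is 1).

Biased walk: p = 1/5, q = 4/5, r = q/p = 4
Gambler's ruin: P(hit 3 before 0 | start at 1) = (1 - r^a)/(1 - r^N)
r^1 = 4; r^3 = 64
P = (1 - 4) / (1 - 64) = -3 / -63 = 1/21

Answer: 1/21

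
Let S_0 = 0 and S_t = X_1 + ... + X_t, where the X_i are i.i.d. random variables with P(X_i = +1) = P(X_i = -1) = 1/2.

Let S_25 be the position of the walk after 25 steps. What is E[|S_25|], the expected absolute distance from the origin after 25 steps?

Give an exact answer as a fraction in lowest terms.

S_25 takes values m ≡ 1 (mod 2) with |m| ≤ 25; P(S_25=m) = C(25,(25+m)/2)/2^25.
Total paths: 2^25 = 33554432
Distribution: P(S=-25)=1/33554432, P(S=-23)=25/33554432, P(S=-21)=300/33554432, P(S=-19)=2300/33554432, P(S=-17)=12650/33554432, P(S=-15)=53130/33554432, P(S=-13)=177100/33554432, P(S=-11)=480700/33554432, P(S=-9)=1081575/33554432, P(S=-7)=2042975/33554432, P(S=-5)=3268760/33554432, P(S=-3)=4457400/33554432, P(S=-1)=5200300/33554432, P(S=1)=5200300/33554432, P(S=3)=4457400/33554432, P(S=5)=3268760/33554432, P(S=7)=2042975/33554432, P(S=9)=1081575/33554432, P(S=11)=480700/33554432, P(S=13)=177100/33554432, P(S=15)=53130/33554432, P(S=17)=12650/33554432, P(S=19)=2300/33554432, P(S=21)=300/33554432, P(S=23)=25/33554432, P(S=25)=1/33554432
E[|S_25|] = Σ_m |m|·P(S_25=m) = 135207800/33554432 = 16900975/4194304

Answer: 16900975/4194304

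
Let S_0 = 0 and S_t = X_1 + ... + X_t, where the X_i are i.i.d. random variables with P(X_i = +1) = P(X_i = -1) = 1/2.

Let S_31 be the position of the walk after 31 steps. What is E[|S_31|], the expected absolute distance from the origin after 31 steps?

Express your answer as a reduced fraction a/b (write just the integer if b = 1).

Answer: 300540195/67108864

Derivation:
S_31 takes values m ≡ 1 (mod 2) with |m| ≤ 31; P(S_31=m) = C(31,(31+m)/2)/2^31.
Total paths: 2^31 = 2147483648
Distribution: P(S=-31)=1/2147483648, P(S=-29)=31/2147483648, P(S=-27)=465/2147483648, P(S=-25)=4495/2147483648, P(S=-23)=31465/2147483648, P(S=-21)=169911/2147483648, P(S=-19)=736281/2147483648, P(S=-17)=2629575/2147483648, P(S=-15)=7888725/2147483648, P(S=-13)=20160075/2147483648, P(S=-11)=44352165/2147483648, P(S=-9)=84672315/2147483648, P(S=-7)=141120525/2147483648, P(S=-5)=206253075/2147483648, P(S=-3)=265182525/2147483648, P(S=-1)=300540195/2147483648, P(S=1)=300540195/2147483648, P(S=3)=265182525/2147483648, P(S=5)=206253075/2147483648, P(S=7)=141120525/2147483648, P(S=9)=84672315/2147483648, P(S=11)=44352165/2147483648, P(S=13)=20160075/2147483648, P(S=15)=7888725/2147483648, P(S=17)=2629575/2147483648, P(S=19)=736281/2147483648, P(S=21)=169911/2147483648, P(S=23)=31465/2147483648, P(S=25)=4495/2147483648, P(S=27)=465/2147483648, P(S=29)=31/2147483648, P(S=31)=1/2147483648
E[|S_31|] = Σ_m |m|·P(S_31=m) = 9617286240/2147483648 = 300540195/67108864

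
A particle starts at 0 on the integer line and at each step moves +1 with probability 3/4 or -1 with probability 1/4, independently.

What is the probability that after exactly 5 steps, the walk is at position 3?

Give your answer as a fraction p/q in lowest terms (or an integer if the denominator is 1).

To reach position 3 after 5 steps: need 4 steps of +1 and 1 step of -1.
Number of such sequences: C(5,4) = 5
Each has probability (3/4)^4 · (1/4)^1 = 81/1024
P = 5 · 81/1024 = 405/1024

Answer: 405/1024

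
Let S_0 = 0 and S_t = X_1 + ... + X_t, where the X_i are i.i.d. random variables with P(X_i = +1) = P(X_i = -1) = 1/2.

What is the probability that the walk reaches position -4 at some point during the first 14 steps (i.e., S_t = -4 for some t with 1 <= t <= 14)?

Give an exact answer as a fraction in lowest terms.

Count via complement. Let g(t,s) = #length-t paths at position s with S_1..S_t all ≠ -4.
g(t,s) = g(t-1,s-1) + g(t-1,s+1) for s ≠ -4; g(t,-4) = 0.
t=0: g(0,0)=1
t=1: g(1,-1)=1 g(1,1)=1
t=2: g(2,-2)=1 g(2,0)=2 g(2,2)=1
t=3: g(3,-3)=1 g(3,-1)=3 g(3,1)=3 g(3,3)=1
t=4: g(4,-2)=4 g(4,0)=6 g(4,2)=4 g(4,4)=1
t=5: g(5,-3)=4 g(5,-1)=10 g(5,1)=10 g(5,3)=5 g(5,5)=1
t=6: g(6,-2)=14 g(6,0)=20 g(6,2)=15 g(6,4)=6 g(6,6)=1
t=7: g(7,-3)=14 g(7,-1)=34 g(7,1)=35 g(7,3)=21 g(7,5)=7 g(7,7)=1
t=8: g(8,-2)=48 g(8,0)=69 g(8,2)=56 g(8,4)=28 g(8,6)=8 g(8,8)=1
t=9: g(9,-3)=48 g(9,-1)=117 g(9,1)=125 g(9,3)=84 g(9,5)=36 g(9,7)=9 g(9,9)=1
t=10: g(10,-2)=165 g(10,0)=242 g(10,2)=209 g(10,4)=120 g(10,6)=45 g(10,8)=10 g(10,10)=1
t=11: g(11,-3)=165 g(11,-1)=407 g(11,1)=451 g(11,3)=329 g(11,5)=165 g(11,7)=55 g(11,9)=11 g(11,11)=1
t=12: g(12,-2)=572 g(12,0)=858 g(12,2)=780 g(12,4)=494 g(12,6)=220 g(12,8)=66 g(12,10)=12 g(12,12)=1
t=13: g(13,-3)=572 g(13,-1)=1430 g(13,1)=1638 g(13,3)=1274 g(13,5)=714 g(13,7)=286 g(13,9)=78 g(13,11)=13 g(13,13)=1
t=14: g(14,-2)=2002 g(14,0)=3068 g(14,2)=2912 g(14,4)=1988 g(14,6)=1000 g(14,8)=364 g(14,10)=91 g(14,12)=14 g(14,14)=1
Paths never hitting -4: Σ_s g(14,s) = 11440
Paths hitting -4: 2^14 - 11440 = 4944
P = 4944/16384 = 309/1024

Answer: 309/1024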